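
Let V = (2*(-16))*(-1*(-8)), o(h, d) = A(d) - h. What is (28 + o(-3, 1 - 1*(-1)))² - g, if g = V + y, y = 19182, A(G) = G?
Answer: -17837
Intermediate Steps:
o(h, d) = d - h
V = -256 (V = -32*8 = -256)
g = 18926 (g = -256 + 19182 = 18926)
(28 + o(-3, 1 - 1*(-1)))² - g = (28 + ((1 - 1*(-1)) - 1*(-3)))² - 1*18926 = (28 + ((1 + 1) + 3))² - 18926 = (28 + (2 + 3))² - 18926 = (28 + 5)² - 18926 = 33² - 18926 = 1089 - 18926 = -17837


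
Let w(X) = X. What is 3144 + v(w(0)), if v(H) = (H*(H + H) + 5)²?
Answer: 3169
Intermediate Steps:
v(H) = (5 + 2*H²)² (v(H) = (H*(2*H) + 5)² = (2*H² + 5)² = (5 + 2*H²)²)
3144 + v(w(0)) = 3144 + (5 + 2*0²)² = 3144 + (5 + 2*0)² = 3144 + (5 + 0)² = 3144 + 5² = 3144 + 25 = 3169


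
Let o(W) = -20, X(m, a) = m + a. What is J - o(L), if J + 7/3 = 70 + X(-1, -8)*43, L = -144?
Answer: -898/3 ≈ -299.33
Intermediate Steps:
X(m, a) = a + m
J = -958/3 (J = -7/3 + (70 + (-8 - 1)*43) = -7/3 + (70 - 9*43) = -7/3 + (70 - 387) = -7/3 - 317 = -958/3 ≈ -319.33)
J - o(L) = -958/3 - 1*(-20) = -958/3 + 20 = -898/3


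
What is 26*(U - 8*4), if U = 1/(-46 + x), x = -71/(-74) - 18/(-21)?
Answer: -19055452/22887 ≈ -832.59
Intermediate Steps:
x = 941/518 (x = -71*(-1/74) - 18*(-1/21) = 71/74 + 6/7 = 941/518 ≈ 1.8166)
U = -518/22887 (U = 1/(-46 + 941/518) = 1/(-22887/518) = -518/22887 ≈ -0.022633)
26*(U - 8*4) = 26*(-518/22887 - 8*4) = 26*(-518/22887 - 32) = 26*(-732902/22887) = -19055452/22887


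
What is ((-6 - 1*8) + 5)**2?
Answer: 81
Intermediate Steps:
((-6 - 1*8) + 5)**2 = ((-6 - 8) + 5)**2 = (-14 + 5)**2 = (-9)**2 = 81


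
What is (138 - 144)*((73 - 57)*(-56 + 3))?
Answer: 5088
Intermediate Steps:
(138 - 144)*((73 - 57)*(-56 + 3)) = -96*(-53) = -6*(-848) = 5088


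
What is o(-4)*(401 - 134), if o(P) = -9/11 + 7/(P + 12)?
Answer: 1335/88 ≈ 15.170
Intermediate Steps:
o(P) = -9/11 + 7/(12 + P) (o(P) = -9*1/11 + 7/(12 + P) = -9/11 + 7/(12 + P))
o(-4)*(401 - 134) = ((-31 - 9*(-4))/(11*(12 - 4)))*(401 - 134) = ((1/11)*(-31 + 36)/8)*267 = ((1/11)*(⅛)*5)*267 = (5/88)*267 = 1335/88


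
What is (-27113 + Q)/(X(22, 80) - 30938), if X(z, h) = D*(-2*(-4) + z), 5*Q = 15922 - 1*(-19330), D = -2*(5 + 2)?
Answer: 100313/156790 ≈ 0.63979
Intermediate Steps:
D = -14 (D = -2*7 = -14)
Q = 35252/5 (Q = (15922 - 1*(-19330))/5 = (15922 + 19330)/5 = (⅕)*35252 = 35252/5 ≈ 7050.4)
X(z, h) = -112 - 14*z (X(z, h) = -14*(-2*(-4) + z) = -14*(8 + z) = -112 - 14*z)
(-27113 + Q)/(X(22, 80) - 30938) = (-27113 + 35252/5)/((-112 - 14*22) - 30938) = -100313/(5*((-112 - 308) - 30938)) = -100313/(5*(-420 - 30938)) = -100313/5/(-31358) = -100313/5*(-1/31358) = 100313/156790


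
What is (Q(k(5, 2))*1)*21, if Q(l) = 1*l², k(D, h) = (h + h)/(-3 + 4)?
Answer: 336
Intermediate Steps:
k(D, h) = 2*h (k(D, h) = (2*h)/1 = (2*h)*1 = 2*h)
Q(l) = l²
(Q(k(5, 2))*1)*21 = ((2*2)²*1)*21 = (4²*1)*21 = (16*1)*21 = 16*21 = 336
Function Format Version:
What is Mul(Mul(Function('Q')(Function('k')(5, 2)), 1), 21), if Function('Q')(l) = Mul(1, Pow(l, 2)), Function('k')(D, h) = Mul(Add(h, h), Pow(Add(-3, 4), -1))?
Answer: 336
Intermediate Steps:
Function('k')(D, h) = Mul(2, h) (Function('k')(D, h) = Mul(Mul(2, h), Pow(1, -1)) = Mul(Mul(2, h), 1) = Mul(2, h))
Function('Q')(l) = Pow(l, 2)
Mul(Mul(Function('Q')(Function('k')(5, 2)), 1), 21) = Mul(Mul(Pow(Mul(2, 2), 2), 1), 21) = Mul(Mul(Pow(4, 2), 1), 21) = Mul(Mul(16, 1), 21) = Mul(16, 21) = 336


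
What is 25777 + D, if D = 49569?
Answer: 75346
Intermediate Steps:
25777 + D = 25777 + 49569 = 75346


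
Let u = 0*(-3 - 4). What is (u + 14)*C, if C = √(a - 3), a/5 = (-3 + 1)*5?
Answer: 14*I*√53 ≈ 101.92*I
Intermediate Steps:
a = -50 (a = 5*((-3 + 1)*5) = 5*(-2*5) = 5*(-10) = -50)
u = 0 (u = 0*(-7) = 0)
C = I*√53 (C = √(-50 - 3) = √(-53) = I*√53 ≈ 7.2801*I)
(u + 14)*C = (0 + 14)*(I*√53) = 14*(I*√53) = 14*I*√53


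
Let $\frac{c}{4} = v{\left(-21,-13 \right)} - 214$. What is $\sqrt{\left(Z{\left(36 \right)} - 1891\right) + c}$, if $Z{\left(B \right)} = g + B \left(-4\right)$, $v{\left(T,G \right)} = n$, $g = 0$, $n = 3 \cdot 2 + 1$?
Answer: $i \sqrt{2863} \approx 53.507 i$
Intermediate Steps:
$n = 7$ ($n = 6 + 1 = 7$)
$v{\left(T,G \right)} = 7$
$Z{\left(B \right)} = - 4 B$ ($Z{\left(B \right)} = 0 + B \left(-4\right) = 0 - 4 B = - 4 B$)
$c = -828$ ($c = 4 \left(7 - 214\right) = 4 \left(-207\right) = -828$)
$\sqrt{\left(Z{\left(36 \right)} - 1891\right) + c} = \sqrt{\left(\left(-4\right) 36 - 1891\right) - 828} = \sqrt{\left(-144 - 1891\right) - 828} = \sqrt{-2035 - 828} = \sqrt{-2863} = i \sqrt{2863}$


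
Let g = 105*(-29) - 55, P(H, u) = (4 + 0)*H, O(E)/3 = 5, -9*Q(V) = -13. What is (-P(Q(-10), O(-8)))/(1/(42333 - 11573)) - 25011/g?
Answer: -4958286901/27900 ≈ -1.7772e+5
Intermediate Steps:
Q(V) = 13/9 (Q(V) = -⅑*(-13) = 13/9)
O(E) = 15 (O(E) = 3*5 = 15)
P(H, u) = 4*H
g = -3100 (g = -3045 - 55 = -3100)
(-P(Q(-10), O(-8)))/(1/(42333 - 11573)) - 25011/g = (-4*13/9)/(1/(42333 - 11573)) - 25011/(-3100) = (-1*52/9)/(1/30760) - 25011*(-1/3100) = -52/(9*1/30760) + 25011/3100 = -52/9*30760 + 25011/3100 = -1599520/9 + 25011/3100 = -4958286901/27900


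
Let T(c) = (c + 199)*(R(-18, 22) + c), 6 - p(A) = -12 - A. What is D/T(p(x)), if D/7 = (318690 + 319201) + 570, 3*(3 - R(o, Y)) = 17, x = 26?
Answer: 4469227/10044 ≈ 444.96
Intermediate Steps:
R(o, Y) = -8/3 (R(o, Y) = 3 - ⅓*17 = 3 - 17/3 = -8/3)
p(A) = 18 + A (p(A) = 6 - (-12 - A) = 6 + (12 + A) = 18 + A)
D = 4469227 (D = 7*((318690 + 319201) + 570) = 7*(637891 + 570) = 7*638461 = 4469227)
T(c) = (199 + c)*(-8/3 + c) (T(c) = (c + 199)*(-8/3 + c) = (199 + c)*(-8/3 + c))
D/T(p(x)) = 4469227/(-1592/3 + (18 + 26)² + 589*(18 + 26)/3) = 4469227/(-1592/3 + 44² + (589/3)*44) = 4469227/(-1592/3 + 1936 + 25916/3) = 4469227/10044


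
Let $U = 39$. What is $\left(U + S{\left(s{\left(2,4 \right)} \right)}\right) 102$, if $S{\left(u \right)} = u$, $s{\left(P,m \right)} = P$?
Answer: $4182$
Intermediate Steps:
$\left(U + S{\left(s{\left(2,4 \right)} \right)}\right) 102 = \left(39 + 2\right) 102 = 41 \cdot 102 = 4182$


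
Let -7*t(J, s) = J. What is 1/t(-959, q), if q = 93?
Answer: 1/137 ≈ 0.0072993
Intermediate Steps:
t(J, s) = -J/7
1/t(-959, q) = 1/(-1/7*(-959)) = 1/137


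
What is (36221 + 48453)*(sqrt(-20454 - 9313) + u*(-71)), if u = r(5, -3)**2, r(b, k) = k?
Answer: -54106686 + 1439458*I*sqrt(103) ≈ -5.4107e+7 + 1.4609e+7*I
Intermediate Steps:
u = 9 (u = (-3)**2 = 9)
(36221 + 48453)*(sqrt(-20454 - 9313) + u*(-71)) = (36221 + 48453)*(sqrt(-20454 - 9313) + 9*(-71)) = 84674*(sqrt(-29767) - 639) = 84674*(17*I*sqrt(103) - 639) = 84674*(-639 + 17*I*sqrt(103)) = -54106686 + 1439458*I*sqrt(103)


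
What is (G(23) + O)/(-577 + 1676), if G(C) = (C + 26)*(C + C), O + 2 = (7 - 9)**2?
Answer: 2256/1099 ≈ 2.0528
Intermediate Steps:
O = 2 (O = -2 + (7 - 9)**2 = -2 + (-2)**2 = -2 + 4 = 2)
G(C) = 2*C*(26 + C) (G(C) = (26 + C)*(2*C) = 2*C*(26 + C))
(G(23) + O)/(-577 + 1676) = (2*23*(26 + 23) + 2)/(-577 + 1676) = (2*23*49 + 2)/1099 = (2254 + 2)*(1/1099) = 2256*(1/1099) = 2256/1099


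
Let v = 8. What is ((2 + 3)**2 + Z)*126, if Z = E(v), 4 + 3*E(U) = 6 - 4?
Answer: 3066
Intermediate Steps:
E(U) = -2/3 (E(U) = -4/3 + (6 - 4)/3 = -4/3 + (1/3)*2 = -4/3 + 2/3 = -2/3)
Z = -2/3 ≈ -0.66667
((2 + 3)**2 + Z)*126 = ((2 + 3)**2 - 2/3)*126 = (5**2 - 2/3)*126 = (25 - 2/3)*126 = (73/3)*126 = 3066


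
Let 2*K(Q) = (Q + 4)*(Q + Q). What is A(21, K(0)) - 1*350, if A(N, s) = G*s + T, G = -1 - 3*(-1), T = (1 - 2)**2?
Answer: -349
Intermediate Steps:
T = 1 (T = (-1)**2 = 1)
G = 2 (G = -1 + 3 = 2)
K(Q) = Q*(4 + Q) (K(Q) = ((Q + 4)*(Q + Q))/2 = ((4 + Q)*(2*Q))/2 = (2*Q*(4 + Q))/2 = Q*(4 + Q))
A(N, s) = 1 + 2*s (A(N, s) = 2*s + 1 = 1 + 2*s)
A(21, K(0)) - 1*350 = (1 + 2*(0*(4 + 0))) - 1*350 = (1 + 2*(0*4)) - 350 = (1 + 2*0) - 350 = (1 + 0) - 350 = 1 - 350 = -349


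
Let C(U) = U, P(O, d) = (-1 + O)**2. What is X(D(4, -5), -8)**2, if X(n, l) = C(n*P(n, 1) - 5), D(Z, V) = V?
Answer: 34225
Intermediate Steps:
X(n, l) = -5 + n*(-1 + n)**2 (X(n, l) = n*(-1 + n)**2 - 5 = -5 + n*(-1 + n)**2)
X(D(4, -5), -8)**2 = (-5 - 5*(-1 - 5)**2)**2 = (-5 - 5*(-6)**2)**2 = (-5 - 5*36)**2 = (-5 - 180)**2 = (-185)**2 = 34225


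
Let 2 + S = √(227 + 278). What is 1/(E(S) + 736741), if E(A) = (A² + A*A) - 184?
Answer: 147515/108803369661 + 8*√505/544016848305 ≈ 1.3561e-6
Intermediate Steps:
S = -2 + √505 (S = -2 + √(227 + 278) = -2 + √505 ≈ 20.472)
E(A) = -184 + 2*A² (E(A) = (A² + A²) - 184 = 2*A² - 184 = -184 + 2*A²)
1/(E(S) + 736741) = 1/((-184 + 2*(-2 + √505)²) + 736741) = 1/(736557 + 2*(-2 + √505)²)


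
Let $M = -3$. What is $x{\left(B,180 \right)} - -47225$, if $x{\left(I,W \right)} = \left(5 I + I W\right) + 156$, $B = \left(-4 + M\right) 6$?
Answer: $39611$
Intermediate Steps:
$B = -42$ ($B = \left(-4 - 3\right) 6 = \left(-7\right) 6 = -42$)
$x{\left(I,W \right)} = 156 + 5 I + I W$
$x{\left(B,180 \right)} - -47225 = \left(156 + 5 \left(-42\right) - 7560\right) - -47225 = \left(156 - 210 - 7560\right) + 47225 = -7614 + 47225 = 39611$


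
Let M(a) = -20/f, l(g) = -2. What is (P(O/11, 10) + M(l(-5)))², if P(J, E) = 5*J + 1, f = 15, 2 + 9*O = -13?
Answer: 144/121 ≈ 1.1901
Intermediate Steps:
O = -5/3 (O = -2/9 + (⅑)*(-13) = -2/9 - 13/9 = -5/3 ≈ -1.6667)
P(J, E) = 1 + 5*J
M(a) = -4/3 (M(a) = -20/15 = -20*1/15 = -4/3)
(P(O/11, 10) + M(l(-5)))² = ((1 + 5*(-5/3/11)) - 4/3)² = ((1 + 5*(-5/3*1/11)) - 4/3)² = ((1 + 5*(-5/33)) - 4/3)² = ((1 - 25/33) - 4/3)² = (8/33 - 4/3)² = (-12/11)² = 144/121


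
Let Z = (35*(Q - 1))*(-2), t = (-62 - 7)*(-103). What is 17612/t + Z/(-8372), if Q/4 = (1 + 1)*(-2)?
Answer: 431647/184782 ≈ 2.3360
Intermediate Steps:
Q = -16 (Q = 4*((1 + 1)*(-2)) = 4*(2*(-2)) = 4*(-4) = -16)
t = 7107 (t = -69*(-103) = 7107)
Z = 1190 (Z = (35*(-16 - 1))*(-2) = (35*(-17))*(-2) = -595*(-2) = 1190)
17612/t + Z/(-8372) = 17612/7107 + 1190/(-8372) = 17612*(1/7107) + 1190*(-1/8372) = 17612/7107 - 85/598 = 431647/184782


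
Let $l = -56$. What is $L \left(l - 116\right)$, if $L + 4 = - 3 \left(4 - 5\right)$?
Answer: $172$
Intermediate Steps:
$L = -1$ ($L = -4 - 3 \left(4 - 5\right) = -4 - -3 = -4 + 3 = -1$)
$L \left(l - 116\right) = - (-56 - 116) = \left(-1\right) \left(-172\right) = 172$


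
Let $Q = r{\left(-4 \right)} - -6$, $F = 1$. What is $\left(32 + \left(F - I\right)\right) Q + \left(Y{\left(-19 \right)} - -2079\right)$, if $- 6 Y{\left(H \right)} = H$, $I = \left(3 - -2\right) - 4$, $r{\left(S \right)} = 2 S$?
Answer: $\frac{12109}{6} \approx 2018.2$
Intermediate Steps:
$I = 1$ ($I = \left(3 + 2\right) - 4 = 5 - 4 = 1$)
$Q = -2$ ($Q = 2 \left(-4\right) - -6 = -8 + 6 = -2$)
$Y{\left(H \right)} = - \frac{H}{6}$
$\left(32 + \left(F - I\right)\right) Q + \left(Y{\left(-19 \right)} - -2079\right) = \left(32 + \left(1 - 1\right)\right) \left(-2\right) - - \frac{12493}{6} = \left(32 + \left(1 - 1\right)\right) \left(-2\right) + \left(\frac{19}{6} + 2079\right) = \left(32 + 0\right) \left(-2\right) + \frac{12493}{6} = 32 \left(-2\right) + \frac{12493}{6} = -64 + \frac{12493}{6} = \frac{12109}{6}$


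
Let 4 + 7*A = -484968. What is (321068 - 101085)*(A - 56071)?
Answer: -193028263027/7 ≈ -2.7575e+10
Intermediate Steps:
A = -484972/7 (A = -4/7 + (⅐)*(-484968) = -4/7 - 484968/7 = -484972/7 ≈ -69282.)
(321068 - 101085)*(A - 56071) = (321068 - 101085)*(-484972/7 - 56071) = 219983*(-877469/7) = -193028263027/7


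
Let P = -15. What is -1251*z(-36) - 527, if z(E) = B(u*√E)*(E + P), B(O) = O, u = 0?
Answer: -527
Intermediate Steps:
z(E) = 0 (z(E) = (0*√E)*(E - 15) = 0*(-15 + E) = 0)
-1251*z(-36) - 527 = -1251*0 - 527 = 0 - 527 = -527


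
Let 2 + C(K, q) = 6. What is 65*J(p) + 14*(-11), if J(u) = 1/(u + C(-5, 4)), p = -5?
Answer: -219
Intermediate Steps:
C(K, q) = 4 (C(K, q) = -2 + 6 = 4)
J(u) = 1/(4 + u) (J(u) = 1/(u + 4) = 1/(4 + u))
65*J(p) + 14*(-11) = 65/(4 - 5) + 14*(-11) = 65/(-1) - 154 = 65*(-1) - 154 = -65 - 154 = -219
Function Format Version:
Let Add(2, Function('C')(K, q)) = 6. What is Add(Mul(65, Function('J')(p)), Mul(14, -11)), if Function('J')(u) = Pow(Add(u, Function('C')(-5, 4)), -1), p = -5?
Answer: -219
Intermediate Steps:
Function('C')(K, q) = 4 (Function('C')(K, q) = Add(-2, 6) = 4)
Function('J')(u) = Pow(Add(4, u), -1) (Function('J')(u) = Pow(Add(u, 4), -1) = Pow(Add(4, u), -1))
Add(Mul(65, Function('J')(p)), Mul(14, -11)) = Add(Mul(65, Pow(Add(4, -5), -1)), Mul(14, -11)) = Add(Mul(65, Pow(-1, -1)), -154) = Add(Mul(65, -1), -154) = Add(-65, -154) = -219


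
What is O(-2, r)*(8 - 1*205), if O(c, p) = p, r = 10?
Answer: -1970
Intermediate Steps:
O(-2, r)*(8 - 1*205) = 10*(8 - 1*205) = 10*(8 - 205) = 10*(-197) = -1970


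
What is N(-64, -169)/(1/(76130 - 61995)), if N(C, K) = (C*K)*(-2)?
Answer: -305768320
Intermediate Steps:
N(C, K) = -2*C*K
N(-64, -169)/(1/(76130 - 61995)) = (-2*(-64)*(-169))/(1/(76130 - 61995)) = -21632/(1/14135) = -21632/1/14135 = -21632*14135 = -305768320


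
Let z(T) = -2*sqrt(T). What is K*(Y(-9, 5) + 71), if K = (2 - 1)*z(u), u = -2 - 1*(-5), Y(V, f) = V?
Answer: -124*sqrt(3) ≈ -214.77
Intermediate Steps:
u = 3 (u = -2 + 5 = 3)
K = -2*sqrt(3) (K = (2 - 1)*(-2*sqrt(3)) = 1*(-2*sqrt(3)) = -2*sqrt(3) ≈ -3.4641)
K*(Y(-9, 5) + 71) = (-2*sqrt(3))*(-9 + 71) = -2*sqrt(3)*62 = -124*sqrt(3)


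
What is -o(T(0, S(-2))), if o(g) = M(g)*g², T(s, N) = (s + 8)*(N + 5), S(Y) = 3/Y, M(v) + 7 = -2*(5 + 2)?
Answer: 16464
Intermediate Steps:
M(v) = -21 (M(v) = -7 - 2*(5 + 2) = -7 - 2*7 = -7 - 14 = -21)
T(s, N) = (5 + N)*(8 + s) (T(s, N) = (8 + s)*(5 + N) = (5 + N)*(8 + s))
o(g) = -21*g²
-o(T(0, S(-2))) = -(-21)*(40 + 5*0 + 8*(3/(-2)) + (3/(-2))*0)² = -(-21)*(40 + 0 + 8*(3*(-½)) + (3*(-½))*0)² = -(-21)*(40 + 0 + 8*(-3/2) - 3/2*0)² = -(-21)*(40 + 0 - 12 + 0)² = -(-21)*28² = -(-21)*784 = -1*(-16464) = 16464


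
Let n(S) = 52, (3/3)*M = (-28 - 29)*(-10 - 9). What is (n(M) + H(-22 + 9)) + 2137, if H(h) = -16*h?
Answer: 2397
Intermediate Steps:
M = 1083 (M = (-28 - 29)*(-10 - 9) = -57*(-19) = 1083)
(n(M) + H(-22 + 9)) + 2137 = (52 - 16*(-22 + 9)) + 2137 = (52 - 16*(-13)) + 2137 = (52 + 208) + 2137 = 260 + 2137 = 2397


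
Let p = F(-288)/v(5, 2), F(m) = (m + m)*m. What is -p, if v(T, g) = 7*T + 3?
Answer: -82944/19 ≈ -4365.5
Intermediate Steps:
F(m) = 2*m**2 (F(m) = (2*m)*m = 2*m**2)
v(T, g) = 3 + 7*T
p = 82944/19 (p = (2*(-288)**2)/(3 + 7*5) = (2*82944)/(3 + 35) = 165888/38 = 165888*(1/38) = 82944/19 ≈ 4365.5)
-p = -1*82944/19 = -82944/19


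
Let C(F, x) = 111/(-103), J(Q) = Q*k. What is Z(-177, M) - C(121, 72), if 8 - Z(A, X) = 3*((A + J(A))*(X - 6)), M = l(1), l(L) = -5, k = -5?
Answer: 2407427/103 ≈ 23373.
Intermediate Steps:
M = -5
J(Q) = -5*Q (J(Q) = Q*(-5) = -5*Q)
C(F, x) = -111/103 (C(F, x) = 111*(-1/103) = -111/103)
Z(A, X) = 8 + 12*A*(-6 + X) (Z(A, X) = 8 - 3*(A - 5*A)*(X - 6) = 8 - 3*(-4*A)*(-6 + X) = 8 - 3*(-4*A*(-6 + X)) = 8 - (-12)*A*(-6 + X) = 8 + 12*A*(-6 + X))
Z(-177, M) - C(121, 72) = (8 - 72*(-177) + 12*(-177)*(-5)) - 1*(-111/103) = (8 + 12744 + 10620) + 111/103 = 23372 + 111/103 = 2407427/103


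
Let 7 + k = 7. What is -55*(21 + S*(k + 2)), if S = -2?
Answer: -935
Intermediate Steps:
k = 0 (k = -7 + 7 = 0)
-55*(21 + S*(k + 2)) = -55*(21 - 2*(0 + 2)) = -55*(21 - 2*2) = -55*(21 - 4) = -55*17 = -935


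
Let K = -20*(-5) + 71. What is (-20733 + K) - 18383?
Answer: -38945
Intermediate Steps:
K = 171 (K = 100 + 71 = 171)
(-20733 + K) - 18383 = (-20733 + 171) - 18383 = -20562 - 18383 = -38945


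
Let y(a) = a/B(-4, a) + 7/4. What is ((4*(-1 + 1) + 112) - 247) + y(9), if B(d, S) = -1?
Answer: -569/4 ≈ -142.25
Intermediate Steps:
y(a) = 7/4 - a (y(a) = a/(-1) + 7/4 = a*(-1) + 7*(1/4) = -a + 7/4 = 7/4 - a)
((4*(-1 + 1) + 112) - 247) + y(9) = ((4*(-1 + 1) + 112) - 247) + (7/4 - 1*9) = ((4*0 + 112) - 247) + (7/4 - 9) = ((0 + 112) - 247) - 29/4 = (112 - 247) - 29/4 = -135 - 29/4 = -569/4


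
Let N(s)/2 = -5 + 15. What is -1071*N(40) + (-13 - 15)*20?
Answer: -21980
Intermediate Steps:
N(s) = 20 (N(s) = 2*(-5 + 15) = 2*10 = 20)
-1071*N(40) + (-13 - 15)*20 = -1071*20 + (-13 - 15)*20 = -21420 - 28*20 = -21420 - 560 = -21980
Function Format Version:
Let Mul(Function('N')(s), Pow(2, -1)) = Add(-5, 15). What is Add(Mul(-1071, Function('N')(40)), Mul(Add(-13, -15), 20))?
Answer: -21980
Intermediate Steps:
Function('N')(s) = 20 (Function('N')(s) = Mul(2, Add(-5, 15)) = Mul(2, 10) = 20)
Add(Mul(-1071, Function('N')(40)), Mul(Add(-13, -15), 20)) = Add(Mul(-1071, 20), Mul(Add(-13, -15), 20)) = Add(-21420, Mul(-28, 20)) = Add(-21420, -560) = -21980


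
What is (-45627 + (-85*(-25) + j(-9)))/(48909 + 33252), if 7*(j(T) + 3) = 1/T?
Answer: -2740816/5176143 ≈ -0.52951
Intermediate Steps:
j(T) = -3 + 1/(7*T)
(-45627 + (-85*(-25) + j(-9)))/(48909 + 33252) = (-45627 + (-85*(-25) + (-3 + (⅐)/(-9))))/(48909 + 33252) = (-45627 + (2125 + (-3 + (⅐)*(-⅑))))/82161 = (-45627 + (2125 + (-3 - 1/63)))*(1/82161) = (-45627 + (2125 - 190/63))*(1/82161) = (-45627 + 133685/63)*(1/82161) = -2740816/63*1/82161 = -2740816/5176143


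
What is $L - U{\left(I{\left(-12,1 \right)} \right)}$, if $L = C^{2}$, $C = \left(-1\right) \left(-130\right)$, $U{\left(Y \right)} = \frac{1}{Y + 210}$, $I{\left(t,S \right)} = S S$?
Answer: $\frac{3565899}{211} \approx 16900.0$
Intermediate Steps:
$I{\left(t,S \right)} = S^{2}$
$U{\left(Y \right)} = \frac{1}{210 + Y}$
$C = 130$
$L = 16900$ ($L = 130^{2} = 16900$)
$L - U{\left(I{\left(-12,1 \right)} \right)} = 16900 - \frac{1}{210 + 1^{2}} = 16900 - \frac{1}{210 + 1} = 16900 - \frac{1}{211} = \frac{3565899}{211}$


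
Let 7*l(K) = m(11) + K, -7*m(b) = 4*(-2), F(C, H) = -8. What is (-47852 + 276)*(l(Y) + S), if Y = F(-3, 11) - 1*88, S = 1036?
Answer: -2383557600/49 ≈ -4.8644e+7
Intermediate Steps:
m(b) = 8/7 (m(b) = -4*(-2)/7 = -1/7*(-8) = 8/7)
Y = -96 (Y = -8 - 1*88 = -8 - 88 = -96)
l(K) = 8/49 + K/7 (l(K) = (8/7 + K)/7 = 8/49 + K/7)
(-47852 + 276)*(l(Y) + S) = (-47852 + 276)*((8/49 + (1/7)*(-96)) + 1036) = -47576*((8/49 - 96/7) + 1036) = -47576*(-664/49 + 1036) = -47576*50100/49 = -2383557600/49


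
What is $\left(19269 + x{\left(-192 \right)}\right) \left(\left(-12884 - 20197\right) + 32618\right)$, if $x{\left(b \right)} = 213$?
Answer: $-9020166$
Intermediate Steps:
$\left(19269 + x{\left(-192 \right)}\right) \left(\left(-12884 - 20197\right) + 32618\right) = \left(19269 + 213\right) \left(\left(-12884 - 20197\right) + 32618\right) = 19482 \left(\left(-12884 - 20197\right) + 32618\right) = 19482 \left(-33081 + 32618\right) = 19482 \left(-463\right) = -9020166$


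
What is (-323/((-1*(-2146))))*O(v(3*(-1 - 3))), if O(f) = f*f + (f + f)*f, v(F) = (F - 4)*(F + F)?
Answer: -71442432/1073 ≈ -66582.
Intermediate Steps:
v(F) = 2*F*(-4 + F) (v(F) = (-4 + F)*(2*F) = 2*F*(-4 + F))
O(f) = 3*f**2 (O(f) = f**2 + (2*f)*f = f**2 + 2*f**2 = 3*f**2)
(-323/((-1*(-2146))))*O(v(3*(-1 - 3))) = (-323/((-1*(-2146))))*(3*(2*(3*(-1 - 3))*(-4 + 3*(-1 - 3)))**2) = (-323/2146)*(3*(2*(3*(-4))*(-4 + 3*(-4)))**2) = (-323*1/2146)*(3*(2*(-12)*(-4 - 12))**2) = -969*(2*(-12)*(-16))**2/2146 = -969*384**2/2146 = -969*147456/2146 = -323/2146*442368 = -71442432/1073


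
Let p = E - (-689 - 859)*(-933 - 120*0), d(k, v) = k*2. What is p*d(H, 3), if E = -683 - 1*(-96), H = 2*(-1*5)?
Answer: 28897420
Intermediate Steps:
H = -10 (H = 2*(-5) = -10)
d(k, v) = 2*k
E = -587 (E = -683 + 96 = -587)
p = -1444871 (p = -587 - (-689 - 859)*(-933 - 120*0) = -587 - (-1548)*(-933 + 0) = -587 - (-1548)*(-933) = -587 - 1*1444284 = -587 - 1444284 = -1444871)
p*d(H, 3) = -2889742*(-10) = -1444871*(-20) = 28897420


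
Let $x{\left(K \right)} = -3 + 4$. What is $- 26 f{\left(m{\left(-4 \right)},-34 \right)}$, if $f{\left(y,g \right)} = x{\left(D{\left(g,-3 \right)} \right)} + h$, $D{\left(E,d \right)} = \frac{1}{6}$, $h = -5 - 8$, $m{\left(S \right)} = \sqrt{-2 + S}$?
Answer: $312$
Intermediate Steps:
$h = -13$ ($h = -5 - 8 = -13$)
$D{\left(E,d \right)} = \frac{1}{6}$
$x{\left(K \right)} = 1$
$f{\left(y,g \right)} = -12$ ($f{\left(y,g \right)} = 1 - 13 = -12$)
$- 26 f{\left(m{\left(-4 \right)},-34 \right)} = \left(-26\right) \left(-12\right) = 312$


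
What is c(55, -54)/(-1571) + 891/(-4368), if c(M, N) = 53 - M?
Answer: -463675/2287376 ≈ -0.20271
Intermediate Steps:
c(55, -54)/(-1571) + 891/(-4368) = (53 - 1*55)/(-1571) + 891/(-4368) = (53 - 55)*(-1/1571) + 891*(-1/4368) = -2*(-1/1571) - 297/1456 = 2/1571 - 297/1456 = -463675/2287376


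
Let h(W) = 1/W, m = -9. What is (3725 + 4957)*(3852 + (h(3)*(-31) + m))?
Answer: 33275212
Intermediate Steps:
(3725 + 4957)*(3852 + (h(3)*(-31) + m)) = (3725 + 4957)*(3852 + (-31/3 - 9)) = 8682*(3852 + ((⅓)*(-31) - 9)) = 8682*(3852 + (-31/3 - 9)) = 8682*(3852 - 58/3) = 8682*(11498/3) = 33275212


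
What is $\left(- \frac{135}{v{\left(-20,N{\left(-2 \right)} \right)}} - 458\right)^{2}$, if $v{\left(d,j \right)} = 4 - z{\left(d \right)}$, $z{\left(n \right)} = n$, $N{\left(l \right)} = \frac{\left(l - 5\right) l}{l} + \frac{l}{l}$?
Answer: $\frac{13756681}{64} \approx 2.1495 \cdot 10^{5}$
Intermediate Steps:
$N{\left(l \right)} = -4 + l$ ($N{\left(l \right)} = \frac{\left(-5 + l\right) l}{l} + 1 = \frac{l \left(-5 + l\right)}{l} + 1 = \left(-5 + l\right) + 1 = -4 + l$)
$v{\left(d,j \right)} = 4 - d$
$\left(- \frac{135}{v{\left(-20,N{\left(-2 \right)} \right)}} - 458\right)^{2} = \left(- \frac{135}{4 - -20} - 458\right)^{2} = \left(- \frac{135}{4 + 20} - 458\right)^{2} = \left(- \frac{135}{24} - 458\right)^{2} = \left(\left(-135\right) \frac{1}{24} - 458\right)^{2} = \left(- \frac{45}{8} - 458\right)^{2} = \left(- \frac{3709}{8}\right)^{2} = \frac{13756681}{64}$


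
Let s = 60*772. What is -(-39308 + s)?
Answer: -7012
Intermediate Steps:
s = 46320
-(-39308 + s) = -(-39308 + 46320) = -1*7012 = -7012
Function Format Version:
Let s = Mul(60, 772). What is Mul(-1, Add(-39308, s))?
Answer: -7012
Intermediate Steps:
s = 46320
Mul(-1, Add(-39308, s)) = Mul(-1, Add(-39308, 46320)) = Mul(-1, 7012) = -7012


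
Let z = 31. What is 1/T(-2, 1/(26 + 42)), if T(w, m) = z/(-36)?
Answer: -36/31 ≈ -1.1613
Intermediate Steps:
T(w, m) = -31/36 (T(w, m) = 31/(-36) = 31*(-1/36) = -31/36)
1/T(-2, 1/(26 + 42)) = 1/(-31/36) = -36/31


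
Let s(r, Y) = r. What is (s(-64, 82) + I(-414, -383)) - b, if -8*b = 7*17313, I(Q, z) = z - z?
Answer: 120679/8 ≈ 15085.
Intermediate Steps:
I(Q, z) = 0
b = -121191/8 (b = -7*17313/8 = -⅛*121191 = -121191/8 ≈ -15149.)
(s(-64, 82) + I(-414, -383)) - b = (-64 + 0) - 1*(-121191/8) = -64 + 121191/8 = 120679/8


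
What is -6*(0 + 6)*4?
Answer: -144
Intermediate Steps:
-6*(0 + 6)*4 = -6*6*4 = -36*4 = -144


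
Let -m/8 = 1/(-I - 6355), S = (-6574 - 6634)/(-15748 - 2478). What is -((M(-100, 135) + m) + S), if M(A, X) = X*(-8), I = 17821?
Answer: 2286359883/2118422 ≈ 1079.3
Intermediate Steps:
M(A, X) = -8*X
S = 508/701 (S = -13208/(-18226) = -13208*(-1/18226) = 508/701 ≈ 0.72468)
m = 1/3022 (m = -8/(-1*17821 - 6355) = -8/(-17821 - 6355) = -8/(-24176) = -8*(-1/24176) = 1/3022 ≈ 0.00033091)
-((M(-100, 135) + m) + S) = -((-8*135 + 1/3022) + 508/701) = -((-1080 + 1/3022) + 508/701) = -(-3263759/3022 + 508/701) = -1*(-2286359883/2118422) = 2286359883/2118422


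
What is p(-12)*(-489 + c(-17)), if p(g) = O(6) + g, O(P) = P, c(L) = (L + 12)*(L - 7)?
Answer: 2214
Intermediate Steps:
c(L) = (-7 + L)*(12 + L) (c(L) = (12 + L)*(-7 + L) = (-7 + L)*(12 + L))
p(g) = 6 + g
p(-12)*(-489 + c(-17)) = (6 - 12)*(-489 + (-84 + (-17)² + 5*(-17))) = -6*(-489 + (-84 + 289 - 85)) = -6*(-489 + 120) = -6*(-369) = 2214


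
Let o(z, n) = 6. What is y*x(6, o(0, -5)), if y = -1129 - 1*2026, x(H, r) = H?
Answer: -18930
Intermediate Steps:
y = -3155 (y = -1129 - 2026 = -3155)
y*x(6, o(0, -5)) = -3155*6 = -18930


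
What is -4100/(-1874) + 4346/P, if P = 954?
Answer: 56867/8433 ≈ 6.7434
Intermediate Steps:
-4100/(-1874) + 4346/P = -4100/(-1874) + 4346/954 = -4100*(-1/1874) + 4346*(1/954) = 2050/937 + 41/9 = 56867/8433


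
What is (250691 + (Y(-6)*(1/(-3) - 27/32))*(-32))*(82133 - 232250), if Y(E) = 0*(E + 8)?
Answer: -37632980847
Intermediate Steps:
Y(E) = 0 (Y(E) = 0*(8 + E) = 0)
(250691 + (Y(-6)*(1/(-3) - 27/32))*(-32))*(82133 - 232250) = (250691 + (0*(1/(-3) - 27/32))*(-32))*(82133 - 232250) = (250691 + (0*(1*(-⅓) - 27*1/32))*(-32))*(-150117) = (250691 + (0*(-⅓ - 27/32))*(-32))*(-150117) = (250691 + (0*(-113/96))*(-32))*(-150117) = (250691 + 0*(-32))*(-150117) = (250691 + 0)*(-150117) = 250691*(-150117) = -37632980847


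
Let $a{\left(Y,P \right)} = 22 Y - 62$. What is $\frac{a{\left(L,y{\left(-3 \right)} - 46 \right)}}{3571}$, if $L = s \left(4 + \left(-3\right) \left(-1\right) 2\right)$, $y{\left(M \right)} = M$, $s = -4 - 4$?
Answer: $- \frac{1822}{3571} \approx -0.51022$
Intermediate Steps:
$s = -8$ ($s = -4 - 4 = -8$)
$L = -80$ ($L = - 8 \left(4 + \left(-3\right) \left(-1\right) 2\right) = - 8 \left(4 + 3 \cdot 2\right) = - 8 \left(4 + 6\right) = \left(-8\right) 10 = -80$)
$a{\left(Y,P \right)} = -62 + 22 Y$
$\frac{a{\left(L,y{\left(-3 \right)} - 46 \right)}}{3571} = \frac{-62 + 22 \left(-80\right)}{3571} = \left(-62 - 1760\right) \frac{1}{3571} = \left(-1822\right) \frac{1}{3571} = - \frac{1822}{3571}$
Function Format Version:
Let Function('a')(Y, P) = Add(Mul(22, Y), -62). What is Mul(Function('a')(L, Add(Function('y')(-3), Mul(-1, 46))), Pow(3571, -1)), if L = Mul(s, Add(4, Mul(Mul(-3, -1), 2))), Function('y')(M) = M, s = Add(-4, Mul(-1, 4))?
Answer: Rational(-1822, 3571) ≈ -0.51022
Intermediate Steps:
s = -8 (s = Add(-4, -4) = -8)
L = -80 (L = Mul(-8, Add(4, Mul(Mul(-3, -1), 2))) = Mul(-8, Add(4, Mul(3, 2))) = Mul(-8, Add(4, 6)) = Mul(-8, 10) = -80)
Function('a')(Y, P) = Add(-62, Mul(22, Y))
Mul(Function('a')(L, Add(Function('y')(-3), Mul(-1, 46))), Pow(3571, -1)) = Mul(Add(-62, Mul(22, -80)), Pow(3571, -1)) = Mul(Add(-62, -1760), Rational(1, 3571)) = Mul(-1822, Rational(1, 3571)) = Rational(-1822, 3571)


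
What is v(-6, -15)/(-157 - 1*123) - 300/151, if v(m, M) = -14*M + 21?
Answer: -16983/6040 ≈ -2.8118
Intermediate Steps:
v(m, M) = 21 - 14*M
v(-6, -15)/(-157 - 1*123) - 300/151 = (21 - 14*(-15))/(-157 - 1*123) - 300/151 = (21 + 210)/(-157 - 123) - 300*1/151 = 231/(-280) - 300/151 = 231*(-1/280) - 300/151 = -33/40 - 300/151 = -16983/6040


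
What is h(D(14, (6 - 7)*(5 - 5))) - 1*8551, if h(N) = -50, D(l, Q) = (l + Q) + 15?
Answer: -8601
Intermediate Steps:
D(l, Q) = 15 + Q + l (D(l, Q) = (Q + l) + 15 = 15 + Q + l)
h(D(14, (6 - 7)*(5 - 5))) - 1*8551 = -50 - 1*8551 = -50 - 8551 = -8601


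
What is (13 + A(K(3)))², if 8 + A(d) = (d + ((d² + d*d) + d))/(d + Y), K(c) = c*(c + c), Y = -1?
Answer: 591361/289 ≈ 2046.2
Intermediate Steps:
K(c) = 2*c² (K(c) = c*(2*c) = 2*c²)
A(d) = -8 + (2*d + 2*d²)/(-1 + d) (A(d) = -8 + (d + ((d² + d*d) + d))/(d - 1) = -8 + (d + ((d² + d²) + d))/(-1 + d) = -8 + (d + (2*d² + d))/(-1 + d) = -8 + (d + (d + 2*d²))/(-1 + d) = -8 + (2*d + 2*d²)/(-1 + d))
(13 + A(K(3)))² = (13 + 2*(4 + (2*3²)² - 6*3²)/(-1 + 2*3²))² = (13 + 2*(4 + (2*9)² - 6*9)/(-1 + 2*9))² = (13 + 2*(4 + 18² - 3*18)/(-1 + 18))² = (13 + 2*(4 + 324 - 54)/17)² = (13 + 2*(1/17)*274)² = (13 + 548/17)² = (769/17)² = 591361/289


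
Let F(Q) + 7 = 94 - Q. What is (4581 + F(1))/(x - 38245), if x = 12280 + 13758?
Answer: -359/939 ≈ -0.38232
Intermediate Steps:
F(Q) = 87 - Q (F(Q) = -7 + (94 - Q) = 87 - Q)
x = 26038
(4581 + F(1))/(x - 38245) = (4581 + (87 - 1*1))/(26038 - 38245) = (4581 + (87 - 1))/(-12207) = (4581 + 86)*(-1/12207) = 4667*(-1/12207) = -359/939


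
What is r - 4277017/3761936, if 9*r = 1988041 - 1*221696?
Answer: 6644838350767/33857424 ≈ 1.9626e+5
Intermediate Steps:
r = 1766345/9 (r = (1988041 - 1*221696)/9 = (1988041 - 221696)/9 = (1/9)*1766345 = 1766345/9 ≈ 1.9626e+5)
r - 4277017/3761936 = 1766345/9 - 4277017/3761936 = 6644838350767/33857424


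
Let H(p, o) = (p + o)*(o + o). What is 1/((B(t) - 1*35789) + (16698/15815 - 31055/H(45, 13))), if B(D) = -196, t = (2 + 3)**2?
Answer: -23849020/858672938941 ≈ -2.7774e-5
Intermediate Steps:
t = 25 (t = 5**2 = 25)
H(p, o) = 2*o*(o + p) (H(p, o) = (o + p)*(2*o) = 2*o*(o + p))
1/((B(t) - 1*35789) + (16698/15815 - 31055/H(45, 13))) = 1/((-196 - 1*35789) + (16698/15815 - 31055*1/(26*(13 + 45)))) = 1/((-196 - 35789) + (16698*(1/15815) - 31055/(2*13*58))) = 1/(-35985 + (16698/15815 - 31055/1508)) = 1/(-35985 - 465954241/23849020) = 1/(-858672938941/23849020) = -23849020/858672938941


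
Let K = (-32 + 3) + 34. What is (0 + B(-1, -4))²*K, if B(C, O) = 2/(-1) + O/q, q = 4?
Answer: 45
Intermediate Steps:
B(C, O) = -2 + O/4 (B(C, O) = 2/(-1) + O/4 = 2*(-1) + O*(¼) = -2 + O/4)
K = 5 (K = -29 + 34 = 5)
(0 + B(-1, -4))²*K = (0 + (-2 + (¼)*(-4)))²*5 = (0 + (-2 - 1))²*5 = (0 - 3)²*5 = (-3)²*5 = 9*5 = 45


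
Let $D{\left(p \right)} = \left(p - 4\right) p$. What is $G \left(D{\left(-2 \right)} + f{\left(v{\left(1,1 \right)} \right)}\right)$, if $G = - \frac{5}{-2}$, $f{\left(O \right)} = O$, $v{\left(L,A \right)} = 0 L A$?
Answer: $30$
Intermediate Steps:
$v{\left(L,A \right)} = 0$ ($v{\left(L,A \right)} = 0 A = 0$)
$D{\left(p \right)} = p \left(-4 + p\right)$ ($D{\left(p \right)} = \left(-4 + p\right) p = p \left(-4 + p\right)$)
$G = \frac{5}{2}$ ($G = \left(-5\right) \left(- \frac{1}{2}\right) = \frac{5}{2} \approx 2.5$)
$G \left(D{\left(-2 \right)} + f{\left(v{\left(1,1 \right)} \right)}\right) = \frac{5 \left(- 2 \left(-4 - 2\right) + 0\right)}{2} = \frac{5 \left(\left(-2\right) \left(-6\right) + 0\right)}{2} = \frac{5 \left(12 + 0\right)}{2} = \frac{5}{2} \cdot 12 = 30$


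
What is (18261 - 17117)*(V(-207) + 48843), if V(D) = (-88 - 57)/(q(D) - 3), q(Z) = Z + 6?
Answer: 2849737462/51 ≈ 5.5877e+7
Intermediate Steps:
q(Z) = 6 + Z
V(D) = -145/(3 + D) (V(D) = (-88 - 57)/((6 + D) - 3) = -145/(3 + D))
(18261 - 17117)*(V(-207) + 48843) = (18261 - 17117)*(-145/(3 - 207) + 48843) = 1144*(-145/(-204) + 48843) = 1144*(-145*(-1/204) + 48843) = 1144*(145/204 + 48843) = 1144*(9964117/204) = 2849737462/51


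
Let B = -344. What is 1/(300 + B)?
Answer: -1/44 ≈ -0.022727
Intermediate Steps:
1/(300 + B) = 1/(300 - 344) = 1/(-44) = -1/44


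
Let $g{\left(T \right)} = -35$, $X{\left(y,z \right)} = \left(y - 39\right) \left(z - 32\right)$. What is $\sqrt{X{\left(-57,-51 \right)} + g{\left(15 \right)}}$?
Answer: $\sqrt{7933} \approx 89.067$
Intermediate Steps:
$X{\left(y,z \right)} = \left(-39 + y\right) \left(-32 + z\right)$
$\sqrt{X{\left(-57,-51 \right)} + g{\left(15 \right)}} = \sqrt{\left(1248 - -1989 - -1824 - -2907\right) - 35} = \sqrt{\left(1248 + 1989 + 1824 + 2907\right) - 35} = \sqrt{7968 - 35} = \sqrt{7933}$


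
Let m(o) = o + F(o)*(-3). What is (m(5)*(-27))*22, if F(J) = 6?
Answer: 7722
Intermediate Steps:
m(o) = -18 + o (m(o) = o + 6*(-3) = o - 18 = -18 + o)
(m(5)*(-27))*22 = ((-18 + 5)*(-27))*22 = -13*(-27)*22 = 351*22 = 7722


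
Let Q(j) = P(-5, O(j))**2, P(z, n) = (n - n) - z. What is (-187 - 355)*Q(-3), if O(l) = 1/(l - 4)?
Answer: -13550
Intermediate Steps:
O(l) = 1/(-4 + l)
P(z, n) = -z (P(z, n) = 0 - z = -z)
Q(j) = 25 (Q(j) = (-1*(-5))**2 = 5**2 = 25)
(-187 - 355)*Q(-3) = (-187 - 355)*25 = -542*25 = -13550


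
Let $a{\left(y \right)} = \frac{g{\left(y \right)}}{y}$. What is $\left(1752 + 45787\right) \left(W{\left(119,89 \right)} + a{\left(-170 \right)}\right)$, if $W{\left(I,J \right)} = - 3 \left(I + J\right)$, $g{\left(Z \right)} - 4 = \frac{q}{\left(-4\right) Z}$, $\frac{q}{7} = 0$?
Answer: $- \frac{2521563638}{85} \approx -2.9665 \cdot 10^{7}$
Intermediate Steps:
$q = 0$ ($q = 7 \cdot 0 = 0$)
$g{\left(Z \right)} = 4$ ($g{\left(Z \right)} = 4 + \frac{0}{\left(-4\right) Z} = 4 + 0 \left(- \frac{1}{4 Z}\right) = 4 + 0 = 4$)
$W{\left(I,J \right)} = - 3 I - 3 J$
$a{\left(y \right)} = \frac{4}{y}$
$\left(1752 + 45787\right) \left(W{\left(119,89 \right)} + a{\left(-170 \right)}\right) = \left(1752 + 45787\right) \left(\left(\left(-3\right) 119 - 267\right) + \frac{4}{-170}\right) = 47539 \left(\left(-357 - 267\right) + 4 \left(- \frac{1}{170}\right)\right) = 47539 \left(-624 - \frac{2}{85}\right) = 47539 \left(- \frac{53042}{85}\right) = - \frac{2521563638}{85}$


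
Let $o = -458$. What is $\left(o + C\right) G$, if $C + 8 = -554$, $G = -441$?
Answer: $449820$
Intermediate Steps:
$C = -562$ ($C = -8 - 554 = -562$)
$\left(o + C\right) G = \left(-458 - 562\right) \left(-441\right) = \left(-1020\right) \left(-441\right) = 449820$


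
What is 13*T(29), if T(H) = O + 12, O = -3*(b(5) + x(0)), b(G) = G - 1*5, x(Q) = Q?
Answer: 156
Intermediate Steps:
b(G) = -5 + G (b(G) = G - 5 = -5 + G)
O = 0 (O = -3*((-5 + 5) + 0) = -3*(0 + 0) = -3*0 = 0)
T(H) = 12 (T(H) = 0 + 12 = 12)
13*T(29) = 13*12 = 156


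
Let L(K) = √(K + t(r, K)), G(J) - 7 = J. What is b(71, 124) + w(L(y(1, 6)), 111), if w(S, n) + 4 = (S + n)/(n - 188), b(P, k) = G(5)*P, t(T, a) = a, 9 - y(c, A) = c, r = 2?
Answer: 65181/77 ≈ 846.51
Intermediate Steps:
y(c, A) = 9 - c
G(J) = 7 + J
b(P, k) = 12*P (b(P, k) = (7 + 5)*P = 12*P)
L(K) = √2*√K (L(K) = √(K + K) = √(2*K) = √2*√K)
w(S, n) = -4 + (S + n)/(-188 + n) (w(S, n) = -4 + (S + n)/(n - 188) = -4 + (S + n)/(-188 + n))
b(71, 124) + w(L(y(1, 6)), 111) = 12*71 + (752 + √2*√(9 - 1*1) - 3*111)/(-188 + 111) = 852 + (752 + √2*√(9 - 1) - 333)/(-77) = 852 - (752 + √2*√8 - 333)/77 = 852 - (752 + √2*(2*√2) - 333)/77 = 852 - (752 + 4 - 333)/77 = 852 - 1/77*423 = 852 - 423/77 = 65181/77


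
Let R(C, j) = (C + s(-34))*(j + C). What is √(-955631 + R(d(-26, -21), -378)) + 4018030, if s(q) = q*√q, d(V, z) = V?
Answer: 4018030 + √(-945127 + 13736*I*√34) ≈ 4.0181e+6 + 973.05*I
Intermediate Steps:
s(q) = q^(3/2)
R(C, j) = (C + j)*(C - 34*I*√34) (R(C, j) = (C + (-34)^(3/2))*(j + C) = (C - 34*I*√34)*(C + j) = (C + j)*(C - 34*I*√34))
√(-955631 + R(d(-26, -21), -378)) + 4018030 = √(-955631 + ((-26)² - 26*(-378) - 34*I*(-26)*√34 - 34*I*(-378)*√34)) + 4018030 = √(-955631 + (676 + 9828 + 884*I*√34 + 12852*I*√34)) + 4018030 = √(-955631 + (10504 + 13736*I*√34)) + 4018030 = √(-945127 + 13736*I*√34) + 4018030 = 4018030 + √(-945127 + 13736*I*√34)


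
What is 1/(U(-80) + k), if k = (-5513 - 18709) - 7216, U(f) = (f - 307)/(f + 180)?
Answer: -100/3144187 ≈ -3.1805e-5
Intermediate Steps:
U(f) = (-307 + f)/(180 + f)
k = -31438 (k = -24222 - 7216 = -31438)
1/(U(-80) + k) = 1/((-307 - 80)/(180 - 80) - 31438) = 1/(-387/100 - 31438) = 1/(-3144187/100) = -100/3144187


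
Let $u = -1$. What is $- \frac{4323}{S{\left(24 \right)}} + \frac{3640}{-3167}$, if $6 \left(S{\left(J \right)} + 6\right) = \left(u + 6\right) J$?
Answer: $- \frac{13741901}{44338} \approx -309.94$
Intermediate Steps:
$S{\left(J \right)} = -6 + \frac{5 J}{6}$ ($S{\left(J \right)} = -6 + \frac{\left(-1 + 6\right) J}{6} = -6 + \frac{5 J}{6}$)
$- \frac{4323}{S{\left(24 \right)}} + \frac{3640}{-3167} = - \frac{4323}{-6 + \frac{5}{6} \cdot 24} + \frac{3640}{-3167} = - \frac{4323}{-6 + 20} + 3640 \left(- \frac{1}{3167}\right) = - \frac{4323}{14} - \frac{3640}{3167} = - \frac{13741901}{44338}$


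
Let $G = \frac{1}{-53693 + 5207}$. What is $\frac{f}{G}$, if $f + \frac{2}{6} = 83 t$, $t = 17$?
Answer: $-68397584$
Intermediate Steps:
$f = \frac{4232}{3}$ ($f = - \frac{1}{3} + 83 \cdot 17 = - \frac{1}{3} + 1411 = \frac{4232}{3} \approx 1410.7$)
$G = - \frac{1}{48486}$ ($G = \frac{1}{-48486} = - \frac{1}{48486} \approx -2.0625 \cdot 10^{-5}$)
$\frac{f}{G} = \frac{4232}{3 \left(- \frac{1}{48486}\right)} = \frac{4232}{3} \left(-48486\right) = -68397584$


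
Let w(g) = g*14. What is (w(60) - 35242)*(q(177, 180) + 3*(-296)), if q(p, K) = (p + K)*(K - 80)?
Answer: -1197602424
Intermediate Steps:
w(g) = 14*g
q(p, K) = (-80 + K)*(K + p) (q(p, K) = (K + p)*(-80 + K) = (-80 + K)*(K + p))
(w(60) - 35242)*(q(177, 180) + 3*(-296)) = (14*60 - 35242)*((180**2 - 80*180 - 80*177 + 180*177) + 3*(-296)) = (840 - 35242)*((32400 - 14400 - 14160 + 31860) - 888) = -34402*(35700 - 888) = -34402*34812 = -1197602424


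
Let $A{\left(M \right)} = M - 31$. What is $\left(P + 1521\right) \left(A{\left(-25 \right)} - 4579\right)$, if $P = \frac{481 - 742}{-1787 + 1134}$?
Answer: $- \frac{4604751990}{653} \approx -7.0517 \cdot 10^{6}$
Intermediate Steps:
$A{\left(M \right)} = -31 + M$ ($A{\left(M \right)} = M - 31 = -31 + M$)
$P = \frac{261}{653}$ ($P = - \frac{261}{-653} = \left(-261\right) \left(- \frac{1}{653}\right) = \frac{261}{653} \approx 0.39969$)
$\left(P + 1521\right) \left(A{\left(-25 \right)} - 4579\right) = \left(\frac{261}{653} + 1521\right) \left(\left(-31 - 25\right) - 4579\right) = \frac{993474 \left(-56 - 4579\right)}{653} = \frac{993474}{653} \left(-4635\right) = - \frac{4604751990}{653}$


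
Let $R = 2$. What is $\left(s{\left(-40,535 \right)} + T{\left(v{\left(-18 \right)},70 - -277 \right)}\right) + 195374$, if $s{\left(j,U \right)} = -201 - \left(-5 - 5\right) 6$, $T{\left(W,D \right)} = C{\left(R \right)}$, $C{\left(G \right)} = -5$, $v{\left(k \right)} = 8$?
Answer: $195228$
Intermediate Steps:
$T{\left(W,D \right)} = -5$
$s{\left(j,U \right)} = -141$ ($s{\left(j,U \right)} = -201 - \left(-10\right) 6 = -201 - -60 = -201 + 60 = -141$)
$\left(s{\left(-40,535 \right)} + T{\left(v{\left(-18 \right)},70 - -277 \right)}\right) + 195374 = \left(-141 - 5\right) + 195374 = -146 + 195374 = 195228$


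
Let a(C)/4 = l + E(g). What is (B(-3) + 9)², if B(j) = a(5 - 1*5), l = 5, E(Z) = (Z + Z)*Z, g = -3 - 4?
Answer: 177241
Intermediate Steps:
g = -7
E(Z) = 2*Z² (E(Z) = (2*Z)*Z = 2*Z²)
a(C) = 412 (a(C) = 4*(5 + 2*(-7)²) = 4*(5 + 2*49) = 4*(5 + 98) = 4*103 = 412)
B(j) = 412
(B(-3) + 9)² = (412 + 9)² = 421² = 177241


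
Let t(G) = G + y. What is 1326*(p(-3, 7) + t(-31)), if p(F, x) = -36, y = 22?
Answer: -59670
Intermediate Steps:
t(G) = 22 + G (t(G) = G + 22 = 22 + G)
1326*(p(-3, 7) + t(-31)) = 1326*(-36 + (22 - 31)) = 1326*(-36 - 9) = 1326*(-45) = -59670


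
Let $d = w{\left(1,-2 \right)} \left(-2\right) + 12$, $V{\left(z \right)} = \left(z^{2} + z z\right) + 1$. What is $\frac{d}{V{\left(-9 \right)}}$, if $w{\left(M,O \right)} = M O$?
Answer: $\frac{16}{163} \approx 0.09816$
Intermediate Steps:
$V{\left(z \right)} = 1 + 2 z^{2}$ ($V{\left(z \right)} = \left(z^{2} + z^{2}\right) + 1 = 2 z^{2} + 1 = 1 + 2 z^{2}$)
$d = 16$ ($d = 1 \left(-2\right) \left(-2\right) + 12 = \left(-2\right) \left(-2\right) + 12 = 4 + 12 = 16$)
$\frac{d}{V{\left(-9 \right)}} = \frac{16}{1 + 2 \left(-9\right)^{2}} = \frac{16}{1 + 2 \cdot 81} = \frac{16}{1 + 162} = \frac{16}{163}$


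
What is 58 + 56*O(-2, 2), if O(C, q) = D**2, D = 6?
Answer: 2074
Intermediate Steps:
O(C, q) = 36 (O(C, q) = 6**2 = 36)
58 + 56*O(-2, 2) = 58 + 56*36 = 58 + 2016 = 2074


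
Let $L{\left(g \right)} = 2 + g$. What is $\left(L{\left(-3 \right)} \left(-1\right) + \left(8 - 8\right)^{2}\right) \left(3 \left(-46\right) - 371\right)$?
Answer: $-509$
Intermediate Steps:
$\left(L{\left(-3 \right)} \left(-1\right) + \left(8 - 8\right)^{2}\right) \left(3 \left(-46\right) - 371\right) = \left(\left(2 - 3\right) \left(-1\right) + \left(8 - 8\right)^{2}\right) \left(3 \left(-46\right) - 371\right) = \left(\left(-1\right) \left(-1\right) + 0^{2}\right) \left(-138 - 371\right) = \left(1 + 0\right) \left(-509\right) = 1 \left(-509\right) = -509$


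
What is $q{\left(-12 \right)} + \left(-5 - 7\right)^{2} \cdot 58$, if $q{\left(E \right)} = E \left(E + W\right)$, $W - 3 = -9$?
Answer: $8568$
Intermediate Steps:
$W = -6$ ($W = 3 - 9 = -6$)
$q{\left(E \right)} = E \left(-6 + E\right)$ ($q{\left(E \right)} = E \left(E - 6\right) = E \left(-6 + E\right)$)
$q{\left(-12 \right)} + \left(-5 - 7\right)^{2} \cdot 58 = - 12 \left(-6 - 12\right) + \left(-5 - 7\right)^{2} \cdot 58 = \left(-12\right) \left(-18\right) + \left(-5 - 7\right)^{2} \cdot 58 = 216 + \left(-12\right)^{2} \cdot 58 = 216 + 144 \cdot 58 = 216 + 8352 = 8568$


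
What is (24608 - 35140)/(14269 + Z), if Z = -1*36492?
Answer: 10532/22223 ≈ 0.47392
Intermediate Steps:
Z = -36492
(24608 - 35140)/(14269 + Z) = (24608 - 35140)/(14269 - 36492) = -10532/(-22223) = -10532*(-1/22223) = 10532/22223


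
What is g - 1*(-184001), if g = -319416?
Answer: -135415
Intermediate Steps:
g - 1*(-184001) = -319416 - 1*(-184001) = -319416 + 184001 = -135415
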